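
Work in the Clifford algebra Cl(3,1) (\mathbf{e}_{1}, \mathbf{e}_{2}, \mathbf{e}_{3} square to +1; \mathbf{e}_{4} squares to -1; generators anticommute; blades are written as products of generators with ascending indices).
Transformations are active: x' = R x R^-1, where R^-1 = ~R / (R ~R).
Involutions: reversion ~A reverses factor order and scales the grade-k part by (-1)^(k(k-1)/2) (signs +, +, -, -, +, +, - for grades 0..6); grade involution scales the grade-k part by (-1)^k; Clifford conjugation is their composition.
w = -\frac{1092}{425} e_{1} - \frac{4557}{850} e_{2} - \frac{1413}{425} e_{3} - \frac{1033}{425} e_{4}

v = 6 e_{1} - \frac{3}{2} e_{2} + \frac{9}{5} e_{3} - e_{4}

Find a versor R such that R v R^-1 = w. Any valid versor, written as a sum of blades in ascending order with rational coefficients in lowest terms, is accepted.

Equal squares first: v^2 = w^2 = \frac{4049}{100}. Then v + w = \frac{1458}{425} e_{1} - \frac{2916}{425} e_{2} - \frac{648}{425} e_{3} - \frac{1458}{425} e_{4} is a versor taking v to w, provided it is invertible.
Answer: \frac{1458}{425} e_{1} - \frac{2916}{425} e_{2} - \frac{648}{425} e_{3} - \frac{1458}{425} e_{4}


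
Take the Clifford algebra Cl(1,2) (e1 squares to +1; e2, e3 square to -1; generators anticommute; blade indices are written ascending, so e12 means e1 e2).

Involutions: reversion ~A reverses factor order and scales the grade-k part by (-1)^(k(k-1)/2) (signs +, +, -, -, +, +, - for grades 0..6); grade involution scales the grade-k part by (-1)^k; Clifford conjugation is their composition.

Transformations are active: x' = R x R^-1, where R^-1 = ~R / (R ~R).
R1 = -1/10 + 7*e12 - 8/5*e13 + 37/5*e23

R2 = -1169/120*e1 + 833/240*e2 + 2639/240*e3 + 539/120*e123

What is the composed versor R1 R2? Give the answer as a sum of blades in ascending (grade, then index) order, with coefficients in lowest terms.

Distribute over the terms of R1 (each basis-blade product reordered to ascending indices, repeated generators contracted through their squares):
(-1/10) R2 = 1169/1200*e1 - 833/2400*e2 - 2639/2400*e3 - 539/1200*e123
(7*e12) R2 = -5831/240*e1 + 8183/120*e2 + 3773/120*e3 + 18473/240*e123
(-8/5*e13) R2 = 2639/150*e1 + 539/75*e2 - 1169/75*e3 + 833/150*e123
(37/5*e23) R2 = -19943/600*e1 - 97643/1200*e2 + 30821/1200*e3 - 43253/600*e123
Summing the partial products and collecting blades:
Answer: -1169/30*e1 - 15211/2400*e2 + 19411/480*e3 + 749/75*e123


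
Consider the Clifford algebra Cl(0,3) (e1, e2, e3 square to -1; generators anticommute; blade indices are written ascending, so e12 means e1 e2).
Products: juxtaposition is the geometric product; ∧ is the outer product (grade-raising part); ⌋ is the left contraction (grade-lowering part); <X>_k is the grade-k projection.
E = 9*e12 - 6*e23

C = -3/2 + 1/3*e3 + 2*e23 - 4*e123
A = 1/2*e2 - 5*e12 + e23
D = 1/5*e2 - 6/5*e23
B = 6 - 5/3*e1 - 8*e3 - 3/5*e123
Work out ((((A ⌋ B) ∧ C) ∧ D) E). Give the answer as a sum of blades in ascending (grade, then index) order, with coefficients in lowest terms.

step 1: 3/5*e1 - 3*e3 - 3/10*e13
step 2: -9/10*e1 + 9/2*e3 + 13/20*e13 + 6/5*e123
step 3: -9/50*e12 - 9/10*e23 + 19/20*e123
step 4: -189/50 + 57/10*e1 - 171/20*e3 - 459/50*e13
Answer: -189/50 + 57/10*e1 - 171/20*e3 - 459/50*e13


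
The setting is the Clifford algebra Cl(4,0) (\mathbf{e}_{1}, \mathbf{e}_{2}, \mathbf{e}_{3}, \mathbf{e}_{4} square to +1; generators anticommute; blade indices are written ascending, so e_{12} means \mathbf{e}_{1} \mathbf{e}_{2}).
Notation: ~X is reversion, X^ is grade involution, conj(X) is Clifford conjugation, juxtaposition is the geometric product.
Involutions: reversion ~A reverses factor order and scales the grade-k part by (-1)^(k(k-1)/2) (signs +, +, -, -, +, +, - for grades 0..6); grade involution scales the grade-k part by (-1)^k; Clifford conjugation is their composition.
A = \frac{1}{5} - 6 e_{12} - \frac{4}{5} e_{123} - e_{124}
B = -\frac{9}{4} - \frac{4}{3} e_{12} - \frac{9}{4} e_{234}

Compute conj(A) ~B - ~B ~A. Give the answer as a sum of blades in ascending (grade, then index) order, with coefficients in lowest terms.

first term: -\frac{169}{20} + \frac{16}{15} e_{3} + \frac{4}{3} e_{4} - \frac{397}{30} e_{12} - \frac{9}{4} e_{13} + \frac{9}{5} e_{14} + \frac{9}{5} e_{123} + \frac{9}{4} e_{124} + \frac{27}{2} e_{134} + \frac{9}{20} e_{234}
second term: -\frac{169}{20} - \frac{16}{15} e_{3} - \frac{4}{3} e_{4} - \frac{397}{30} e_{12} - \frac{9}{4} e_{13} + \frac{9}{5} e_{14} - \frac{9}{5} e_{123} - \frac{9}{4} e_{124} - \frac{27}{2} e_{134} + \frac{9}{20} e_{234}
Answer: \frac{32}{15} e_{3} + \frac{8}{3} e_{4} + \frac{18}{5} e_{123} + \frac{9}{2} e_{124} + 27 e_{134}


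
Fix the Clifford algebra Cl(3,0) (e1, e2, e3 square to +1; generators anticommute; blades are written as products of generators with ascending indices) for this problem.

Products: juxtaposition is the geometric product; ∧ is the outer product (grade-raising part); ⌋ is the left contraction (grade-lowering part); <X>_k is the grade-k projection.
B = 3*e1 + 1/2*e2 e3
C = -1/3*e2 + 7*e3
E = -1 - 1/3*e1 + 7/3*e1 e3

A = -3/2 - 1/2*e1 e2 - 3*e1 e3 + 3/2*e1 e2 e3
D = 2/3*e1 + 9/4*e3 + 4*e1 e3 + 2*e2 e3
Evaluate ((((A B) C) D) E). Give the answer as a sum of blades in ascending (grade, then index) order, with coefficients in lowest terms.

step 1: -21/4*e1 + 3/2*e2 + 9*e3 + 3/2*e1 e2 - 1/4*e1 e3 + 15/4*e2 e3
step 2: 125/2 - 9/4*e1 + 105/4*e2 + 5/4*e3 + 7/4*e1 e2 - 147/4*e1 e3 + 27/2*e2 e3 + 125/12*e1 e2 e3
step 3: 1941/16 - 3209/48*e1 + 547/8*e2 + 1669/8*e3 + 2135/16*e1 e2 + 11885/48*e1 e3 + 26497/144*e2 e3 - 1545/16*e1 e2 e3
step 4: -32485/48 - 3683/8*e1 - 5981/24*e2 - 3385/12*e3 + 8605/27*e1 e2 + 105*e1 e3 - 66697/144*e2 e3 - 6713/54*e1 e2 e3
Answer: -32485/48 - 3683/8*e1 - 5981/24*e2 - 3385/12*e3 + 8605/27*e1 e2 + 105*e1 e3 - 66697/144*e2 e3 - 6713/54*e1 e2 e3


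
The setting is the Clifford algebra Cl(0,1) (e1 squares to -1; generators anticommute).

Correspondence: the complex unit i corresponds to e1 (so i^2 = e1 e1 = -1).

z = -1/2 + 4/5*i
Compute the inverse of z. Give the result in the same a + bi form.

In blades: z = -1/2 + 4/5*e1.
With qbar = -1/2 - 4/5*e1 (scalar fixed, mapped units negated), z qbar = 89/100 (the sum of squared coefficients), so z^-1 = qbar / (89/100) = -50/89 - 80/89*e1; translating back:
Answer: -50/89 - 80/89*i


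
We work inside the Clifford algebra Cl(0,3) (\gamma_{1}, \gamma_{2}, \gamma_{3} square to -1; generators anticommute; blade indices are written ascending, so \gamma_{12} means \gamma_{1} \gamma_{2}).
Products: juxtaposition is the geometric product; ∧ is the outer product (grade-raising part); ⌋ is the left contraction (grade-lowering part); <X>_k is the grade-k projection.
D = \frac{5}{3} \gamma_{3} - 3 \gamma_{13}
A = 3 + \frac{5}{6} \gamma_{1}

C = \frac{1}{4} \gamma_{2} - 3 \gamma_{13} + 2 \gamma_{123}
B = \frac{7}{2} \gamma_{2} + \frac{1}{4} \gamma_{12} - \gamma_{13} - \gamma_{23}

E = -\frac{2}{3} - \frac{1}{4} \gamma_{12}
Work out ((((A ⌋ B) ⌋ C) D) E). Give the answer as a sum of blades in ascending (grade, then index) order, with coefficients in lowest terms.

step 1: \frac{247}{24} \gamma_{2} + \frac{5}{6} \gamma_{3} + \frac{3}{4} \gamma_{12} - 3 \gamma_{13} - 3 \gamma_{23}
step 2: -\frac{1111}{96} + \frac{7}{2} \gamma_{1} - 6 \gamma_{2} - \frac{3}{2} \gamma_{3} - \frac{5}{3} \gamma_{12} + \frac{247}{12} \gamma_{13}
step 3: \frac{257}{4} - \frac{1073}{36} \gamma_{1} - \frac{2531}{288} \gamma_{3} + \frac{3893}{96} \gamma_{13} - 5 \gamma_{23} - \frac{187}{9} \gamma_{123}
step 4: -\frac{257}{6} + \frac{1073}{54} \gamma_{1} - \frac{1073}{144} \gamma_{2} + \frac{287}{432} \gamma_{3} - \frac{257}{16} \gamma_{12} - \frac{3713}{144} \gamma_{13} + \frac{5173}{384} \gamma_{23} + \frac{55465}{3456} \gamma_{123}
Answer: -\frac{257}{6} + \frac{1073}{54} \gamma_{1} - \frac{1073}{144} \gamma_{2} + \frac{287}{432} \gamma_{3} - \frac{257}{16} \gamma_{12} - \frac{3713}{144} \gamma_{13} + \frac{5173}{384} \gamma_{23} + \frac{55465}{3456} \gamma_{123}


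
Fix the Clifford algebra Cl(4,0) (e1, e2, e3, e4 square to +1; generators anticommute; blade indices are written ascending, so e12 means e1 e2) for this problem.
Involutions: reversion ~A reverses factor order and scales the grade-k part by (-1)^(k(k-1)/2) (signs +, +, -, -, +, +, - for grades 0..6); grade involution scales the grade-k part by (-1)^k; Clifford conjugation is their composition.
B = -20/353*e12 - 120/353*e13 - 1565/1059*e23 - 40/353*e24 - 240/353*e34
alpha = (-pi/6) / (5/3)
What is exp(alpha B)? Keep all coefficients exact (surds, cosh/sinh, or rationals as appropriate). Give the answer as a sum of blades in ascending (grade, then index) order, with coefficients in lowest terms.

B^2 term by term: the squares give (-20/353)^2*(e12)^2 + (-120/353)^2*(e13)^2 + (-1565/1059)^2*(e23)^2 + (-40/353)^2*(e24)^2 + (-240/353)^2*(e34)^2 = 400/124609*(-1) + 14400/124609*(-1) + 2449225/1121481*(-1) + 1600/124609*(-1) + 57600/124609*(-1) = -25/9 (each basis 2-blade squares to minus the product of its generators' squares); cross terms between blades sharing an index anticommute and cancel; the commuting (index-disjoint) pairs give grade-4 terms 2*c*c'*(blade product), which cancel blade by blade — e1234: 9600/124609 - 9600/124609 = 0 — confirming B is simple. So B^2 = -25/9.
B^2 = -25/9 — the negative square puts this in the circular regime; l = 5/3, alpha*l = -pi/6, so exp(alpha B) = cos(-pi/6) + (sin(-pi/6)/(5/3))*B = sqrt(3)/2 + (-3/10)*B.
Answer: sqrt(3)/2 + 6/353*e12 + 36/353*e13 + 313/706*e23 + 12/353*e24 + 72/353*e34


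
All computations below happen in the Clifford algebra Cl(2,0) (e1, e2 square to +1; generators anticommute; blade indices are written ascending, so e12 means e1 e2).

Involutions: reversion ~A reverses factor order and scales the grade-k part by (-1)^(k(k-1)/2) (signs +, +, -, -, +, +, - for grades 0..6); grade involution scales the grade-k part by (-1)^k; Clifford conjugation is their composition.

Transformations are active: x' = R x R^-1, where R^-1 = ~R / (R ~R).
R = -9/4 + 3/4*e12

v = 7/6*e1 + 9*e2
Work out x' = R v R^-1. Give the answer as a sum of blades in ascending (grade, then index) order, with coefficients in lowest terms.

~R = -9/4 - 3/4*e12, and R ~R = 45/8, so R^-1 = ~R / (45/8).
R v = 33/8*e1 - 169/8*e2
Answer: -67/15*e1 + 79/10*e2


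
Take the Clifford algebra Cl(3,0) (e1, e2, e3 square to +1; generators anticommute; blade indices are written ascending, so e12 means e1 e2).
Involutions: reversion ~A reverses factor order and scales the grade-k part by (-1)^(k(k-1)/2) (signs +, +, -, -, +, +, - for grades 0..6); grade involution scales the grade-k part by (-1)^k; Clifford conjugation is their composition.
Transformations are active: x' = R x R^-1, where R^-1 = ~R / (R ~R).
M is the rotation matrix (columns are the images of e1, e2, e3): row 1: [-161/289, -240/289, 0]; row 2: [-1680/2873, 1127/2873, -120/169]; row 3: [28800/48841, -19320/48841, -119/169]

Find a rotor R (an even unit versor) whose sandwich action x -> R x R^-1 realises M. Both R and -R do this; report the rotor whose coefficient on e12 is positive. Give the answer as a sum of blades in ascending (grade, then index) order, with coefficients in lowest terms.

Method: write R = a + b12*e12 + b13*e13 + b23*e23 with a^2 + b12^2 + b13^2 + b23^2 = 1 (so R^-1 = ~R). Expanding the columns R e_j ~R gives tr M = 4a^2 - 1 and, from the antisymmetric part, M21 - M12 = -4a*b12, M13 - M31 = 4a*b13, M32 - M23 = -4a*b23.
Here tr M = -42441/48841, so a^2 = (1 + tr M)/4 = 1600/48841 and a = ±40/221. Taking a = 40/221: M21 - M12 = 12000/48841, M13 - M31 = -28800/48841, M32 - M23 = 15360/48841, giving b12 = -75/221, b13 = -180/221, b23 = -96/221, i.e. R = 40/221 - 75/221*e12 - 180/221*e13 - 96/221*e23.
Its e12 coefficient is negative, so report the other preimage -R.
Answer: -40/221 + 75/221*e12 + 180/221*e13 + 96/221*e23. Key observation: the double cover Spin(3) -> SO(3) sends R and -R to the same matrix (trace -42441/48841 here), so the stated sign of the e12 coefficient is what selects one sheet.


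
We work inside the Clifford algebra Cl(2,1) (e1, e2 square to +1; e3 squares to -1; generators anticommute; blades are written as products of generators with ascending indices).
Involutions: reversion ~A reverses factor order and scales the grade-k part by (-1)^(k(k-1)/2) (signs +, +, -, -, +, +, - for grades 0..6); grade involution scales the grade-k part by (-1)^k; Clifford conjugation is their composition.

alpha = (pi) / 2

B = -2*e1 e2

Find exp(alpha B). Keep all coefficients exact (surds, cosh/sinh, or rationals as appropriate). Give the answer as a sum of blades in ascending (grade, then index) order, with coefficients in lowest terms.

B^2 = (-2)^2*(e1 e2)^2 = 4*(-1) = -4 (a basis 2-blade squares to minus the product of its generators' squares).
B^2 = -4 — since the square is negative, the closed form is circular: l = 2, alpha*l = pi, so exp(alpha B) = cos(pi) + (sin(pi)/2)*B = -1 + (0)*B.
Answer: -1


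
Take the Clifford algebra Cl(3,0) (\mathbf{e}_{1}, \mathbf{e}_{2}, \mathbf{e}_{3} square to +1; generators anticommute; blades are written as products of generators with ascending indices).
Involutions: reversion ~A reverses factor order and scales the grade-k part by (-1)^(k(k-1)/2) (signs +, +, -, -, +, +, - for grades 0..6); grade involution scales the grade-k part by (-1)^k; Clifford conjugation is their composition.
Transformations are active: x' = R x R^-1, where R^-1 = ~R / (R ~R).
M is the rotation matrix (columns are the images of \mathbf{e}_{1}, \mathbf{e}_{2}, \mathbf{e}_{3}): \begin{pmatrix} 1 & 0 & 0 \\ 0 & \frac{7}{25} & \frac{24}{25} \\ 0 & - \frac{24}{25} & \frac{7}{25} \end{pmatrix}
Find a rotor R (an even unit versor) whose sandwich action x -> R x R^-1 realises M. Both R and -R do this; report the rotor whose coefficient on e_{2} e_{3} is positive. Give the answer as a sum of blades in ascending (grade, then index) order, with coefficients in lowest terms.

Method: write R = a + b12*e_{1} e_{2} + b13*e_{1} e_{3} + b23*e_{2} e_{3} with a^2 + b12^2 + b13^2 + b23^2 = 1 (so R^-1 = ~R). Expanding the columns R e_j ~R gives tr M = 4a^2 - 1 and, from the antisymmetric part, M21 - M12 = -4a*b12, M13 - M31 = 4a*b13, M32 - M23 = -4a*b23.
Here tr M = \frac{39}{25}, so a^2 = (1 + tr M)/4 = \frac{16}{25} and a = ±\frac{4}{5}. Taking a = \frac{4}{5}: M21 - M12 = 0, M13 - M31 = 0, M32 - M23 = -\frac{48}{25}, giving b12 = 0, b13 = 0, b23 = \frac{3}{5}, i.e. R = \frac{4}{5} + \frac{3}{5} e_{2} e_{3}.
Its e_{2} e_{3} coefficient is already positive.
Answer: \frac{4}{5} + \frac{3}{5} e_{2} e_{3}. Note: both R and -R realise this M (trace \frac{39}{25}); the covering map identifies them, and the e_{2} e_{3}-coefficient sign is the tie-breaker.


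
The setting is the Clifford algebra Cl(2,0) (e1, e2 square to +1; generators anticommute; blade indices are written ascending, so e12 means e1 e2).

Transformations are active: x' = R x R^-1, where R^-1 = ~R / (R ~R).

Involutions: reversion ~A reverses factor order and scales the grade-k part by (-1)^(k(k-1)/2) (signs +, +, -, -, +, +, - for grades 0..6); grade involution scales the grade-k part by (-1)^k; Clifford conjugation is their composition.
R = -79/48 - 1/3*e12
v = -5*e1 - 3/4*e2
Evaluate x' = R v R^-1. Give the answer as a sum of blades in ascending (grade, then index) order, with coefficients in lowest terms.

~R = -79/48 + 1/3*e12, and R ~R = 6497/2304, so R^-1 = ~R / (6497/2304).
R v = 407/48*e1 - 83/192*e2
Answer: -31821/6497*e1 + 32605/25988*e2


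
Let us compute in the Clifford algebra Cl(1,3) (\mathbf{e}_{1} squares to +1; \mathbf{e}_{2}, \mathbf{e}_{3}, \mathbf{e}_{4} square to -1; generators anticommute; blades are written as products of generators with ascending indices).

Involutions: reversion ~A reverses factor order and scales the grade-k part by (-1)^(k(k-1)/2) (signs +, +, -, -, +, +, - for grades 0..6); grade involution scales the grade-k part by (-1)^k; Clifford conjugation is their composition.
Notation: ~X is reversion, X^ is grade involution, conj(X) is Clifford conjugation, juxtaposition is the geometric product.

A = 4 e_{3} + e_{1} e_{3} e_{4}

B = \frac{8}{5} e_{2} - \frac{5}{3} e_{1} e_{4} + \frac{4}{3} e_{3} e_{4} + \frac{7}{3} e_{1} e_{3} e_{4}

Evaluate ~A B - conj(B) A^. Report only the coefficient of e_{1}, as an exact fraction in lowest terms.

first term: \frac{7}{3} + \frac{4}{3} e_{1} - \frac{5}{3} e_{3} - \frac{16}{3} e_{4} + \frac{28}{3} e_{1} e_{4} - \frac{32}{5} e_{2} e_{3} + \frac{20}{3} e_{1} e_{3} e_{4} - \frac{8}{5} e_{1} e_{2} e_{3} e_{4}
second term: \frac{7}{3} - \frac{4}{3} e_{1} + \frac{5}{3} e_{3} + \frac{16}{3} e_{4} - \frac{28}{3} e_{1} e_{4} + \frac{32}{5} e_{2} e_{3} + \frac{20}{3} e_{1} e_{3} e_{4} - \frac{8}{5} e_{1} e_{2} e_{3} e_{4}
Answer: \frac{8}{3}


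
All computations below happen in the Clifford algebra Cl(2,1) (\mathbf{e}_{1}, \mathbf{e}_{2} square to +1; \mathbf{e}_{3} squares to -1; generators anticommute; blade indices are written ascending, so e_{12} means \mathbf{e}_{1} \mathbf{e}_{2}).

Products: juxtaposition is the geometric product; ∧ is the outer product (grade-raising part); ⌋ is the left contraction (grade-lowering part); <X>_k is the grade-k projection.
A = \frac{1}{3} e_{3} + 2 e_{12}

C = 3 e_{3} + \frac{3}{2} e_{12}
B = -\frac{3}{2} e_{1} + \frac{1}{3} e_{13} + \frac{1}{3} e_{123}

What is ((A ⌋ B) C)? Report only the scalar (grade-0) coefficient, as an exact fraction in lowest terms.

step 1: \frac{1}{9} e_{1} - \frac{2}{3} e_{3} - \frac{1}{9} e_{12}
step 2: \frac{13}{6} + \frac{1}{6} e_{2} + \frac{1}{3} e_{13} - \frac{4}{3} e_{123}
Answer: \frac{13}{6}


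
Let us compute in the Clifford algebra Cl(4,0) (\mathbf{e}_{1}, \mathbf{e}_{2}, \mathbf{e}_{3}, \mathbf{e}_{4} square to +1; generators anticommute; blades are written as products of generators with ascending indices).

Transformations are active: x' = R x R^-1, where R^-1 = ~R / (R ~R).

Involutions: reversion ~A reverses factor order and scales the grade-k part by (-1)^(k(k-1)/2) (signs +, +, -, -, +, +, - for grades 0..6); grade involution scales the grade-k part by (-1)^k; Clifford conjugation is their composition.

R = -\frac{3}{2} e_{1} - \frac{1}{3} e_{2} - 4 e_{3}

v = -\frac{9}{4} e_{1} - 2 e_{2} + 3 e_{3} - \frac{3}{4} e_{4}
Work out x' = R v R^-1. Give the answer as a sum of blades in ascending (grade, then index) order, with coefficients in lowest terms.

~R = -\frac{3}{2} e_{1} - \frac{1}{3} e_{2} - 4 e_{3}, and R ~R = \frac{661}{36}, so R^-1 = ~R / (\frac{661}{36}).
R v = -\frac{191}{24} + \frac{9}{4} e_{1} e_{2} - \frac{27}{2} e_{1} e_{3} + \frac{9}{8} e_{1} e_{4} - 9 e_{2} e_{3} + \frac{1}{4} e_{2} e_{4} + 3 e_{3} e_{4}
Answer: \frac{9387}{2644} e_{1} + \frac{1513}{661} e_{2} + \frac{309}{661} e_{3} + \frac{3}{4} e_{4}


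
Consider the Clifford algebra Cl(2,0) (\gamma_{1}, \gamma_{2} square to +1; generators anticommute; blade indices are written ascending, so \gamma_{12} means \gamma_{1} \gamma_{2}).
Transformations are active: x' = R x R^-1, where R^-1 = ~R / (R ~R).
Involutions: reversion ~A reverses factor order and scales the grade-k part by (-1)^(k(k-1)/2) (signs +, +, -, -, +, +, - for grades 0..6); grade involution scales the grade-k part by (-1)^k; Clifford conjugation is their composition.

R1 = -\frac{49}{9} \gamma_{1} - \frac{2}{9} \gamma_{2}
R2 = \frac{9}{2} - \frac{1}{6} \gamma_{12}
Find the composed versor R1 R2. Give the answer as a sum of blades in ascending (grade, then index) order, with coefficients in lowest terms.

Distribute over the terms of R1 (each basis-blade product reordered to ascending indices, repeated generators contracted through their squares):
(-\frac{49}{9} \gamma_{1}) R2 = -\frac{49}{2} \gamma_{1} + \frac{49}{54} \gamma_{2}
(-\frac{2}{9} \gamma_{2}) R2 = -\frac{1}{27} \gamma_{1} - \gamma_{2}
Summing the partial products and collecting blades:
Answer: -\frac{1325}{54} \gamma_{1} - \frac{5}{54} \gamma_{2}


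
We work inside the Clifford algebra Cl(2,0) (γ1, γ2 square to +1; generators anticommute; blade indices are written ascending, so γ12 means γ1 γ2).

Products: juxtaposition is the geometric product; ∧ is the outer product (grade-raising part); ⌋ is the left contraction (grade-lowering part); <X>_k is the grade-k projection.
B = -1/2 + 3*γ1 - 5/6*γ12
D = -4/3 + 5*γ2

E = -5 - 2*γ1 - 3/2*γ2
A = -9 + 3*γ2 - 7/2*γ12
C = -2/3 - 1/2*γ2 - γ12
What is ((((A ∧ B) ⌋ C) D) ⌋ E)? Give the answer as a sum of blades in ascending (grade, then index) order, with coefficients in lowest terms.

step 1: 9/2 - 27*γ1 - 3/2*γ2 + 1/4*γ12
step 2: -2 - 3/2*γ1 + 99/4*γ2 - 9/2*γ12
step 3: 1517/12 - 41/2*γ1 - 43*γ2 - 3/2*γ12
step 4: -6319/12 - 1517/6*γ1 - 1517/8*γ2
Answer: -6319/12 - 1517/6*γ1 - 1517/8*γ2


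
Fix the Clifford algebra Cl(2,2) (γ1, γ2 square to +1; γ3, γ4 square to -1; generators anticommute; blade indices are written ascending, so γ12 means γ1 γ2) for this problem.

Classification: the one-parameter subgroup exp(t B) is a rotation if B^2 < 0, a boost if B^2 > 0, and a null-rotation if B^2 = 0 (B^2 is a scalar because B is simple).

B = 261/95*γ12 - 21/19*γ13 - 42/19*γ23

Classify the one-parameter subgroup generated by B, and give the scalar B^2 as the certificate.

B^2 term by term: the squares give (261/95)^2*(γ12)^2 + (-21/19)^2*(γ13)^2 + (-42/19)^2*(γ23)^2 = 68121/9025*(-1) + 441/361*(+1) + 1764/361*(+1) = -36/25 (each basis 2-blade squares to minus the product of its generators' squares); cross terms between blades sharing an index anticommute and cancel. So B^2 = -36/25.
Answer: rotation, certificate B^2 = -36/25. Because -36/25 is invariant under every versor sandwich, the classification follows from its sign alone.


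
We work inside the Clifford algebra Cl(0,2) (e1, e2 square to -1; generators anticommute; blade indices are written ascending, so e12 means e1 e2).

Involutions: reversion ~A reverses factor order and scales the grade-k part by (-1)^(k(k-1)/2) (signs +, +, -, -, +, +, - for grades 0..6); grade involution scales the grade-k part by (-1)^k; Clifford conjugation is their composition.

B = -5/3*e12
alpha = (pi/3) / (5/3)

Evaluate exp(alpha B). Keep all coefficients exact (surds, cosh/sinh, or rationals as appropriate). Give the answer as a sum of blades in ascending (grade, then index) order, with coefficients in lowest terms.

B^2 = (-5/3)^2*(e12)^2 = 25/9*(-1) = -25/9 (a basis 2-blade squares to minus the product of its generators' squares).
B^2 = -25/9 — the negative square puts this in the circular regime; l = 5/3, alpha*l = pi/3, so exp(alpha B) = cos(pi/3) + (sin(pi/3)/(5/3))*B = 1/2 + (3*sqrt(3)/10)*B.
Answer: 1/2 - sqrt(3)/2*e12


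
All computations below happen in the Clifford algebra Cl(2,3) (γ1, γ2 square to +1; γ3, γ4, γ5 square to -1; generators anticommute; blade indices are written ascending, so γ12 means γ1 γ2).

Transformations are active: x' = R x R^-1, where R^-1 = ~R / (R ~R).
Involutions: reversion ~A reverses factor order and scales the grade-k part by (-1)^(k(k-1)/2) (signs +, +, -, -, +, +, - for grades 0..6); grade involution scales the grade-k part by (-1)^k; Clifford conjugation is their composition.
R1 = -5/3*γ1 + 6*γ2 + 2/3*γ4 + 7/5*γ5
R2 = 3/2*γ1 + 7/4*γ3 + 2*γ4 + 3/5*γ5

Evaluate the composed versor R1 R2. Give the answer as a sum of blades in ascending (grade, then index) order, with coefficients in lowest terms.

Distribute over the terms of R1 (each basis-blade product reordered to ascending indices, repeated generators contracted through their squares):
(-5/3*γ1) R2 = -5/2 - 35/12*γ13 - 10/3*γ14 - γ15
(6*γ2) R2 = -9*γ12 + 21/2*γ23 + 12*γ24 + 18/5*γ25
(2/3*γ4) R2 = -4/3 - γ14 - 7/6*γ34 + 2/5*γ45
(7/5*γ5) R2 = -21/25 - 21/10*γ15 - 49/20*γ35 - 14/5*γ45
Summing the partial products and collecting blades:
Answer: -701/150 - 9*γ12 - 35/12*γ13 - 13/3*γ14 - 31/10*γ15 + 21/2*γ23 + 12*γ24 + 18/5*γ25 - 7/6*γ34 - 49/20*γ35 - 12/5*γ45


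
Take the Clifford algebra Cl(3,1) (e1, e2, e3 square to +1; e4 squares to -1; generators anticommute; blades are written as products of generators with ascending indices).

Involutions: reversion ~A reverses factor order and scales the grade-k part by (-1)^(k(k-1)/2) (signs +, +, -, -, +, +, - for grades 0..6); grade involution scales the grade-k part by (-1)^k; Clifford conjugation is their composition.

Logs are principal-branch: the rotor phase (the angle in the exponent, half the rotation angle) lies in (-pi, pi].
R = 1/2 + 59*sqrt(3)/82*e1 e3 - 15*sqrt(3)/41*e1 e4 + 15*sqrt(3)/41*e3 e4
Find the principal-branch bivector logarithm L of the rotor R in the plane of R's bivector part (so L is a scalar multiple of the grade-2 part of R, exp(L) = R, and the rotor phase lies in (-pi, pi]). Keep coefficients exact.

The scalar part of R is 1/2, which pins the rotor phase on the principal branch; dividing the bivector part by the sine of that phase recovers the unit plane, and L is the phase times that plane.
Concretely: cos(phase) = 1/2 gives phase = ±pi/3, and since phase/sin(phase) is even the sign is immaterial: L = (phase/sin(phase)) * <R>_2 = (2*sqrt(3)*pi/9) * <R>_2.
Answer: 59*pi/123*e1 e3 - 10*pi/41*e1 e4 + 10*pi/41*e3 e4


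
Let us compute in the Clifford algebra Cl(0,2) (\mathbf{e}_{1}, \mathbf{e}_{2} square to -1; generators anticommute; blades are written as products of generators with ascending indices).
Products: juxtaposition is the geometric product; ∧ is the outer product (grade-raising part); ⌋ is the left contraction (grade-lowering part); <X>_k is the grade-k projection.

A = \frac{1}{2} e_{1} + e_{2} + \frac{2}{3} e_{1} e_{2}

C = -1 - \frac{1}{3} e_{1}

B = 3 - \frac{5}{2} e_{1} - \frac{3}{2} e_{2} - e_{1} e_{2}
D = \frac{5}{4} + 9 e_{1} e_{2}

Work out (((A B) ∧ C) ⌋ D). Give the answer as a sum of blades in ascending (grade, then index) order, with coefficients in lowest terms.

step 1: \frac{41}{12} + \frac{3}{2} e_{1} + \frac{11}{6} e_{2} + \frac{15}{4} e_{1} e_{2}
step 2: -\frac{41}{12} - \frac{95}{36} e_{1} - \frac{11}{6} e_{2} - \frac{113}{36} e_{1} e_{2}
step 3: \frac{1151}{48} - \frac{33}{2} e_{1} + \frac{95}{4} e_{2} - \frac{123}{4} e_{1} e_{2}
Answer: \frac{1151}{48} - \frac{33}{2} e_{1} + \frac{95}{4} e_{2} - \frac{123}{4} e_{1} e_{2}


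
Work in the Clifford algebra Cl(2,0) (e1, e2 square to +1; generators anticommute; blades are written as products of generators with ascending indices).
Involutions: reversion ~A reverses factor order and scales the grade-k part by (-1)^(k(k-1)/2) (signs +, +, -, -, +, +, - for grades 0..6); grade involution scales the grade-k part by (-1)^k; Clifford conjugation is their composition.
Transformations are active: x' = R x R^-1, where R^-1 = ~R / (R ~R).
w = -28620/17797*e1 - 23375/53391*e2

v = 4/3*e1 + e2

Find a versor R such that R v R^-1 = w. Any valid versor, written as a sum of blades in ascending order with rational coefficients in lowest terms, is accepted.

Reasoning: v^2 = w^2 = 25/9 since conjugation preserves the quadratic form; R = v + w = -14672/53391*e1 + 30016/53391*e2 is then valid when invertible, keeping its own part and reversing (v - w)/2.
Answer: -14672/53391*e1 + 30016/53391*e2


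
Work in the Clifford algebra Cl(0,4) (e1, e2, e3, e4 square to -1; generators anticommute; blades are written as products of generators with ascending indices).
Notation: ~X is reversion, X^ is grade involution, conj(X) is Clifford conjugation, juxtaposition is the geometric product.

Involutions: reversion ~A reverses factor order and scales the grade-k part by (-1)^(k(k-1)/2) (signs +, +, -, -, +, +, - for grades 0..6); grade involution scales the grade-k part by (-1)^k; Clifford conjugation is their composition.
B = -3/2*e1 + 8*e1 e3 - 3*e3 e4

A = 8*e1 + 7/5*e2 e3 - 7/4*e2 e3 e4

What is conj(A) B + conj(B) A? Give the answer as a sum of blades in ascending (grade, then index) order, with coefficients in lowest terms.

first term: -12 - 21/4*e2 + 64*e3 + 56/5*e1 e2 - 21/5*e2 e4 + 21/10*e1 e2 e3 + 14*e1 e2 e4 + 24*e1 e3 e4 - 21/8*e1 e2 e3 e4
second term: -12 + 21/4*e2 - 64*e3 - 56/5*e1 e2 + 21/5*e2 e4 + 21/10*e1 e2 e3 + 14*e1 e2 e4 + 24*e1 e3 e4 - 21/8*e1 e2 e3 e4
Answer: -24 + 21/5*e1 e2 e3 + 28*e1 e2 e4 + 48*e1 e3 e4 - 21/4*e1 e2 e3 e4


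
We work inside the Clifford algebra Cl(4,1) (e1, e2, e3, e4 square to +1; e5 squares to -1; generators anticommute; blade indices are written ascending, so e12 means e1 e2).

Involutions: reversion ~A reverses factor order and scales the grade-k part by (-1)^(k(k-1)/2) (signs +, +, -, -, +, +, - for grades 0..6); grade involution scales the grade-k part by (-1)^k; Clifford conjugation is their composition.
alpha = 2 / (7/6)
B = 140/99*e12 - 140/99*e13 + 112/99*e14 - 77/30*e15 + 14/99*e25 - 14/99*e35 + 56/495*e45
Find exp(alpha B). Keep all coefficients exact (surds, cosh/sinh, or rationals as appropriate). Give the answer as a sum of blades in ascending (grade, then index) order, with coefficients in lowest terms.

B^2 term by term: the squares give (140/99)^2*(e12)^2 + (-140/99)^2*(e13)^2 + (112/99)^2*(e14)^2 + (-77/30)^2*(e15)^2 + (14/99)^2*(e25)^2 + (-14/99)^2*(e35)^2 + (56/495)^2*(e45)^2 = 19600/9801*(-1) + 19600/9801*(-1) + 12544/9801*(-1) + 5929/900*(+1) + 196/9801*(+1) + 196/9801*(+1) + 3136/245025*(+1) = 49/36 (each basis 2-blade squares to minus the product of its generators' squares); cross terms between blades sharing an index anticommute and cancel; the commuting (index-disjoint) pairs give grade-4 terms 2*c*c'*(blade product), which cancel blade by blade — e1235: -3920/9801 + 3920/9801 = 0; e1245: 3136/9801 - 3136/9801 = 0; e1345: -3136/9801 + 3136/9801 = 0 — confirming B is simple. So B^2 = 49/36.
B^2 = 49/36 — since the square is positive, the closed form is hyperbolic: l = 7/6, alpha*l = 2, so exp(alpha B) = cosh(2) + (sinh(2)/(7/6))*B = cosh(2) + (6*sinh(2)/7)*B.
Answer: cosh(2) + 40*sinh(2)/33*e12 - 40*sinh(2)/33*e13 + 32*sinh(2)/33*e14 - 11*sinh(2)/5*e15 + 4*sinh(2)/33*e25 - 4*sinh(2)/33*e35 + 16*sinh(2)/165*e45


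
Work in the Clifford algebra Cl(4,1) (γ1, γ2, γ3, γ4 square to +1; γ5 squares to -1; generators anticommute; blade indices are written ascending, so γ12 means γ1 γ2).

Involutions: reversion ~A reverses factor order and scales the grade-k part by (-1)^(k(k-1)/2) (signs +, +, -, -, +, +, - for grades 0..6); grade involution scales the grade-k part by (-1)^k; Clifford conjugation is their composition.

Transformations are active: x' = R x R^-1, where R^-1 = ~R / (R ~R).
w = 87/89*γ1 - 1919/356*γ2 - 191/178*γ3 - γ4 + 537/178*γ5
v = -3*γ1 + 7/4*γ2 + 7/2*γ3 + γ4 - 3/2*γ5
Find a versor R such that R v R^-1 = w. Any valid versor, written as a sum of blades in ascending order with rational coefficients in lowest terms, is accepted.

R = v + w = -180/89*γ1 - 324/89*γ2 + 216/89*γ3 + 135/89*γ5 works: the equal norms (369/16) guarantee its sandwich swaps v into w.
Answer: -180/89*γ1 - 324/89*γ2 + 216/89*γ3 + 135/89*γ5


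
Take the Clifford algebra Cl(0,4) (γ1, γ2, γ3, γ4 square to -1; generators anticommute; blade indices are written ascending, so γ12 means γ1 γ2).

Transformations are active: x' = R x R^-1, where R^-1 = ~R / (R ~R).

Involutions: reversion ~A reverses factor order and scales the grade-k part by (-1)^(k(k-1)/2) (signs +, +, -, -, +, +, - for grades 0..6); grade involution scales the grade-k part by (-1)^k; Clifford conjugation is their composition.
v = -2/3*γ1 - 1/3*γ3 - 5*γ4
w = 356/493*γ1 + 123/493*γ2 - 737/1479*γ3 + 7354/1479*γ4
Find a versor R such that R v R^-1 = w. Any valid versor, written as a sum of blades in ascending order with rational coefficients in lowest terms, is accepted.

Key observation: q(v) = q(w) = -230/9 (sandwiches preserve the norm), so R = v + w = 82/1479*γ1 + 123/493*γ2 - 410/493*γ3 - 41/1479*γ4 works whenever it is invertible — the component of v along it is kept and (v - w)/2 reverses, sending v to w.
Answer: 82/1479*γ1 + 123/493*γ2 - 410/493*γ3 - 41/1479*γ4


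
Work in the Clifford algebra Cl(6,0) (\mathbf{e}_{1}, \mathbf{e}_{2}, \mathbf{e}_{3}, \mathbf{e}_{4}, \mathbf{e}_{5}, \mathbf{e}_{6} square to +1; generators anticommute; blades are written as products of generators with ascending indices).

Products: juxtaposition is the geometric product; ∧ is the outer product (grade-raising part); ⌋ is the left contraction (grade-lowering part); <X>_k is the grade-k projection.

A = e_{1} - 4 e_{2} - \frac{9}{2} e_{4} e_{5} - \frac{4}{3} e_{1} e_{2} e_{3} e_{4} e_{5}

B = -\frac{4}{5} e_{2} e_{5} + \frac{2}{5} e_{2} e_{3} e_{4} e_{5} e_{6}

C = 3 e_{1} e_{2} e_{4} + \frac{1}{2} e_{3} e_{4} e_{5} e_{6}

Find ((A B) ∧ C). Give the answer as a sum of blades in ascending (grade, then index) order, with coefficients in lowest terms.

step 1: \frac{16}{5} e_{5} - \frac{8}{15} e_{1} e_{6} + \frac{18}{5} e_{2} e_{4} - \frac{4}{5} e_{1} e_{2} e_{5} - \frac{16}{15} e_{1} e_{3} e_{4} + \frac{9}{5} e_{2} e_{3} e_{6} - \frac{8}{5} e_{3} e_{4} e_{5} e_{6} + \frac{2}{5} e_{1} e_{2} e_{3} e_{4} e_{5} e_{6}
step 2: -\frac{48}{5} e_{1} e_{2} e_{4} e_{5}
Answer: -\frac{48}{5} e_{1} e_{2} e_{4} e_{5}


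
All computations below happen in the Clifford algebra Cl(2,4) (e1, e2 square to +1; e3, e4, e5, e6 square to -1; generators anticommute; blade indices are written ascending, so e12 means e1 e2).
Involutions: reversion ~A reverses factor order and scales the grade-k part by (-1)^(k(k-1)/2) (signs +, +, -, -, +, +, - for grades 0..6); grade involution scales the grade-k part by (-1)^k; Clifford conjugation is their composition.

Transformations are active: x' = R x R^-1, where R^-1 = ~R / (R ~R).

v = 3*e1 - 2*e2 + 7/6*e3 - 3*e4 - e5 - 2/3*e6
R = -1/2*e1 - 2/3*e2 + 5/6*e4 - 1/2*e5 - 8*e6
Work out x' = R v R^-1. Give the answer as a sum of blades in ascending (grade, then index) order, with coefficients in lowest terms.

~R = -1/2*e1 - 2/3*e2 + 5/6*e4 - 1/2*e5 - 8*e6, and R ~R = -257/4, so R^-1 = ~R / (-257/4).
R v = -7/2 + 3*e12 - 7/12*e13 - e14 + 2*e15 + 73/3*e16 - 7/9*e23 + 11/3*e24 - 1/3*e25 - 140/9*e26 - 35/36*e34 + 7/12*e35 + 28/3*e36 - 7/3*e45 - 221/9*e46 - 23/3*e56
Answer: -785/257*e1 + 1486/771*e2 - 7/6*e3 + 2383/771*e4 + 243/257*e5 - 158/771*e6


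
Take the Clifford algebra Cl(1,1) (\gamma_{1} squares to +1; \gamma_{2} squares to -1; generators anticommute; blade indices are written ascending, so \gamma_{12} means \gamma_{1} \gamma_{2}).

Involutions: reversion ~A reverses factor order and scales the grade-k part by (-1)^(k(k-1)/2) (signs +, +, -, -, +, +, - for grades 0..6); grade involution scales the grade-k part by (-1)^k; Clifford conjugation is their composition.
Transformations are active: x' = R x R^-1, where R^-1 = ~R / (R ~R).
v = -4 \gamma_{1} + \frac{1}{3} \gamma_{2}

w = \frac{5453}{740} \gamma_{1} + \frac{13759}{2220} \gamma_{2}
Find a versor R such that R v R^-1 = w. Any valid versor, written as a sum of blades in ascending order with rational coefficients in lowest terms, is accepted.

Why this works: both vectors square to \frac{143}{9}, so q(v) = q(w) and R = v + w = \frac{2493}{740} \gamma_{1} + \frac{4833}{740} \gamma_{2} carries v to w — its own direction survives, the complement (v - w)/2 flips.
Answer: \frac{2493}{740} \gamma_{1} + \frac{4833}{740} \gamma_{2}


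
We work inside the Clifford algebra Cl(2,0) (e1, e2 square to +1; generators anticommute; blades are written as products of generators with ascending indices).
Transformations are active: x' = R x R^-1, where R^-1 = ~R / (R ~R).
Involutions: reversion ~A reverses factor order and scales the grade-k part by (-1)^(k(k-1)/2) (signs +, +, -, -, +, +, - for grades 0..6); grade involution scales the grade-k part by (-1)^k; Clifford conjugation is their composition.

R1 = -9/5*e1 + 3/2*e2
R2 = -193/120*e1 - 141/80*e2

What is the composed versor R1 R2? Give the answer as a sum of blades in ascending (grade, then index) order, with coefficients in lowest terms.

Distribute over the terms of R1 (each basis-blade product reordered to ascending indices, repeated generators contracted through their squares):
(-9/5*e1) R2 = 579/200 + 1269/400*e1 e2
(3/2*e2) R2 = -423/160 + 193/80*e1 e2
Summing the partial products and collecting blades:
Answer: 201/800 + 1117/200*e1 e2


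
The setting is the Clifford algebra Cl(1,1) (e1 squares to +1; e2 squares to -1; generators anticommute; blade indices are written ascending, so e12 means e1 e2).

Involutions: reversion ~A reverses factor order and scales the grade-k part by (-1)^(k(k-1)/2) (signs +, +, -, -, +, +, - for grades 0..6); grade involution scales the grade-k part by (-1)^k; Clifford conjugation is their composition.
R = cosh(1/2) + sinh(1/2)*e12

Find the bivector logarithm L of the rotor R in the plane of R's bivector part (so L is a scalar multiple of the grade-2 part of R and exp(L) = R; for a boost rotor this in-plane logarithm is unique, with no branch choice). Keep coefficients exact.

The scalar part of R is cosh(1/2), which determines |rapidity| via cosh; the sign lives in the bivector part, and pairing them (bivector part over sinh of the rapidity = the plane) gives the unique in-plane L = rapidity * plane.
Concretely: cosh(rapidity) = cosh(1/2) gives rapidity = ±1/2, and since rapidity/sinh(rapidity) is even the sign is immaterial: L = (rapidity/sinh(rapidity)) * <R>_2 = (1/(2*sinh(1/2))) * <R>_2.
Answer: 1/2*e12


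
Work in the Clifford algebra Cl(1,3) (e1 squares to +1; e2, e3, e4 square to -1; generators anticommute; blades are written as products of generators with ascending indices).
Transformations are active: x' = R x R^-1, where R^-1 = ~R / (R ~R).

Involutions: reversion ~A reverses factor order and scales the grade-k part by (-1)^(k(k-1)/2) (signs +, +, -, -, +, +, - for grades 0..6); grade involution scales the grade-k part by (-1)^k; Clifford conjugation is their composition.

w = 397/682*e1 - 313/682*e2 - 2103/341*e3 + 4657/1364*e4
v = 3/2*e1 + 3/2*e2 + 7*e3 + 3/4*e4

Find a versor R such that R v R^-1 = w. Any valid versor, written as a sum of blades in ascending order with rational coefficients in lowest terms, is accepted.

Take R = v + w = 710/341*e1 + 355/341*e2 + 284/341*e3 + 1420/341*e4. Because q(v) = q(w) = -793/16, conjugation by R sends v exactly to w.
Answer: 710/341*e1 + 355/341*e2 + 284/341*e3 + 1420/341*e4


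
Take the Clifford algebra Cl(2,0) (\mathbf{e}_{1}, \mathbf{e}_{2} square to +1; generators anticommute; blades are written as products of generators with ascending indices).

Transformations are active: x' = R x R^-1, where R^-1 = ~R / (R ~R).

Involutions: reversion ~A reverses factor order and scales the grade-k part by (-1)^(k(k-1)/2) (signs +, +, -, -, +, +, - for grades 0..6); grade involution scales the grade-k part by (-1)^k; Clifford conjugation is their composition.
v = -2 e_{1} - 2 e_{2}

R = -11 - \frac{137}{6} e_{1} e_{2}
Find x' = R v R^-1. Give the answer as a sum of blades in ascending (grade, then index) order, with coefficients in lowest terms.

~R = -11 + \frac{137}{6} e_{1} e_{2}, and R ~R = \frac{23125}{36}, so R^-1 = ~R / (\frac{23125}{36}).
R v = \frac{203}{3} e_{1} - \frac{71}{3} e_{2}
Answer: -\frac{7342}{23125} e_{1} + \frac{64994}{23125} e_{2}


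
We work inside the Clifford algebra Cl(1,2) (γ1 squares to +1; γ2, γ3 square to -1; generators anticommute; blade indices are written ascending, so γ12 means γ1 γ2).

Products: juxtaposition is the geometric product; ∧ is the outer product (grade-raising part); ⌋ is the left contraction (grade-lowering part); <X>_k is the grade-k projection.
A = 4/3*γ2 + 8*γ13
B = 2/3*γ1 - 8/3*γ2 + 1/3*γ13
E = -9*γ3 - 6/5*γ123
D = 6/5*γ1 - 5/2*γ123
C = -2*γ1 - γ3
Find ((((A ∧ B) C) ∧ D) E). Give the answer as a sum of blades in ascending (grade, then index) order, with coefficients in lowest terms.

step 1: -8/9*γ12 + 188/9*γ123
step 2: -16/9*γ2 + 188/9*γ12 - 376/9*γ23 + 8/9*γ123
step 3: 32/15*γ12 - 752/15*γ123
step 4: -1504/25 - 64/25*γ3 - 2256/5*γ12 - 96/5*γ123
Answer: -1504/25 - 64/25*γ3 - 2256/5*γ12 - 96/5*γ123


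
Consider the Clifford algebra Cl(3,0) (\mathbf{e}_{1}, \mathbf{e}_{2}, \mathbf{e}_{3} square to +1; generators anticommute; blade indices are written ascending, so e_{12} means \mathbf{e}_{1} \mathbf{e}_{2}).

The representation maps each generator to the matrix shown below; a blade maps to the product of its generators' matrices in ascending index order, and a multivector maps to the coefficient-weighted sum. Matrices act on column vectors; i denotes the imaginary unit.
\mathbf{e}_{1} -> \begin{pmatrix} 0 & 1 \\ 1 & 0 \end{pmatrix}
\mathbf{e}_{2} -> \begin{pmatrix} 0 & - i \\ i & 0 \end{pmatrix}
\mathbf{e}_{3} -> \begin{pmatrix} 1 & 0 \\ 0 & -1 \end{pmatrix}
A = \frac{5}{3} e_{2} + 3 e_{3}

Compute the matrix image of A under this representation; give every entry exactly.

M = (\frac{5}{3})*rho(e_{2}) + (3)*rho(e_{3}), summed entrywise:
Answer: \begin{pmatrix} 3 & - \frac{5 i}{3} \\ \frac{5 i}{3} & -3 \end{pmatrix}
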